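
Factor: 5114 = 2^1*2557^1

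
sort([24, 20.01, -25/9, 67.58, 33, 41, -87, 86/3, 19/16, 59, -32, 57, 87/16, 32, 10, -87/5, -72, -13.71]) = [-87, -72, -32, -87/5, -13.71, -25/9, 19/16, 87/16, 10, 20.01, 24, 86/3, 32, 33, 41, 57, 59, 67.58]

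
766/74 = 383/37 ≈ 10.35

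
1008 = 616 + 392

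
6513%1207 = 478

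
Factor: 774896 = 2^4*19^1*2549^1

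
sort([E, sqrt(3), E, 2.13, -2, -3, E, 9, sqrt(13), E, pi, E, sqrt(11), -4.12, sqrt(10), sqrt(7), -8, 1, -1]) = [-8, -4.12, -3, -2, -1, 1, sqrt(3), 2.13, sqrt(7), E, E, E, E, E, pi, sqrt(10), sqrt(11), sqrt(13), 9]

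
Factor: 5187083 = 11^1*471553^1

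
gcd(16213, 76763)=1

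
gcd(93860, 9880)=4940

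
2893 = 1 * 2893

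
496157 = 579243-83086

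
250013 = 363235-113222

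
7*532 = 3724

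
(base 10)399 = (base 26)f9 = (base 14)207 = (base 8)617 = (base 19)120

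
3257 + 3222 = 6479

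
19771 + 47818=67589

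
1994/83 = 24 + 2/83≈24.02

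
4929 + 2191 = 7120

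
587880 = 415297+172583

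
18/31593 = 6/10531 ≈ 0.000570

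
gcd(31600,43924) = 316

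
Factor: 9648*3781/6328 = 2^1*3^2*7^(-1)*19^1*67^1*113^(-1)*199^1 = 4559886/791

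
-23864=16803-40667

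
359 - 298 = 61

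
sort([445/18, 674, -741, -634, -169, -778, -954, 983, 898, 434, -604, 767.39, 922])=[-954, -778, -741, -634, -604, -169, 445/18, 434, 674, 767.39, 898, 922, 983]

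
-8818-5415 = -14233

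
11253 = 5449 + 5804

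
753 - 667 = 86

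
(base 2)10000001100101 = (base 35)6qx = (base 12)4971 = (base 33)7ka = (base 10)8293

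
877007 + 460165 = 1337172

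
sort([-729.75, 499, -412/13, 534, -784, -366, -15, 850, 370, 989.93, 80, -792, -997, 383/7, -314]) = [-997, -792, -784, -729.75, -366, -314, -412/13, -15, 383/7, 80, 370, 499, 534, 850, 989.93]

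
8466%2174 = 1944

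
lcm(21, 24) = 168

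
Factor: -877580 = -1 * 2^2 * 5^1 * 11^1 * 3989^1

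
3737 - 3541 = 196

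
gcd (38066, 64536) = 2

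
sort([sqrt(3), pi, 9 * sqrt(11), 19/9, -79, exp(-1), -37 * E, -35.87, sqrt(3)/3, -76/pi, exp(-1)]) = [-37 * E, -79, -35.87, -76/pi, exp(-1), exp(-1), sqrt(3)/3, sqrt(3), 19/9, pi, 9 * sqrt(11)]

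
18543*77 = 1427811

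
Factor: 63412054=2^1*31706027^1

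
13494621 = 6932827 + 6561794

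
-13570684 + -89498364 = -103069048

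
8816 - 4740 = 4076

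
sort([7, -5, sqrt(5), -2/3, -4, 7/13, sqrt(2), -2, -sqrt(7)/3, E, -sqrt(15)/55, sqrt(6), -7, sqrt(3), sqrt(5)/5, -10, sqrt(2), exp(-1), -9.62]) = [-10, -9.62, -7, -5, -4, -2, -sqrt(7)/3, -2/3, -sqrt(15)/55, exp(-1), sqrt(5)/5, 7/13, sqrt(2), sqrt(2), sqrt(3), sqrt(5), sqrt(6), E, 7]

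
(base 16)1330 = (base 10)4912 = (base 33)4gs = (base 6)34424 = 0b1001100110000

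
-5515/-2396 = 2+723/2396 ≈ 2.30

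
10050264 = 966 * 10404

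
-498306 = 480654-978960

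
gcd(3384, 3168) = 72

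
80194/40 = 2004 + 17/20 = 2004.85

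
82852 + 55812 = 138664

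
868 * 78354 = 68011272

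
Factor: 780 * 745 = 2^2 * 3^1 * 5^2 * 13^1 * 149^1 = 581100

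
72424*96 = 6952704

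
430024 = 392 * 1097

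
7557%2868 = 1821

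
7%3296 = 7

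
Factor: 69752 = 2^3 * 8719^1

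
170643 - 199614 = -28971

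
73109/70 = 1044 + 29/70 ≈ 1044.41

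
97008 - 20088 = 76920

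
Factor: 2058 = 2^1 * 3^1 * 7^3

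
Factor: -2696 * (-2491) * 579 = 2^3 * 3^1 * 47^1 * 53^1 * 193^1 * 337^1 = 3888411144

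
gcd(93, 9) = 3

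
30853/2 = 15426 + 1/2 = 15426.50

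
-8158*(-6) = 48948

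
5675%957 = 890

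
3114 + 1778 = 4892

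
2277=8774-6497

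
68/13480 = 17/3370 ≈ 0.00504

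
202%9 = 4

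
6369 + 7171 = 13540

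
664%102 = 52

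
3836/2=1918=1918.00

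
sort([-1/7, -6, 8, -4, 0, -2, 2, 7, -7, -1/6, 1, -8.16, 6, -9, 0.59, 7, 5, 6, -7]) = [-9, -8.16, -7, -7, -6, -4, -2, -1/6, -1/7, 0, 0.59, 1, 2, 5, 6, 6, 7, 7, 8]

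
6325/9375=253/375 ≈ 0.675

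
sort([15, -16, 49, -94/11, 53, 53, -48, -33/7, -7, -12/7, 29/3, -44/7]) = [-48, -16, -94/11, -7, -44/7, -33/7, -12/7, 29/3, 15, 49, 53, 53]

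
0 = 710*0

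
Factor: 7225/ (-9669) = -1*3^ (-1)*5^2*11^ (-1)*17^2*293^ (-1)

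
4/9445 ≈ 0.000424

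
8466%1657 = 181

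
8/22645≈0.000353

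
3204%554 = 434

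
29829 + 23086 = 52915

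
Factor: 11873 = 31^1 * 383^1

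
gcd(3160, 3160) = 3160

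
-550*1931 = -1062050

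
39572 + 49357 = 88929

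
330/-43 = -7 - 29/43 ≈ -7.67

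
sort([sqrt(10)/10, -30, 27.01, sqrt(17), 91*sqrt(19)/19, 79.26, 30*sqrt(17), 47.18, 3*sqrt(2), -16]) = [-30, -16, sqrt(10)/10, sqrt(17), 3*sqrt(2), 91*sqrt(19)/19, 27.01, 47.18, 79.26, 30*sqrt(17)]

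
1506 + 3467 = 4973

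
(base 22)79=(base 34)4r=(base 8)243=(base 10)163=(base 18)91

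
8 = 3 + 5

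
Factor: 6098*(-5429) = -1*2^1*61^1*89^1*3049^1 = -33106042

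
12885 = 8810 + 4075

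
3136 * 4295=13469120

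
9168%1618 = 1078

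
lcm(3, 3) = 3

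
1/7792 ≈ 0.000128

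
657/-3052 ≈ -0.215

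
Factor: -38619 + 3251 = -1*2^3*4421^1 = -35368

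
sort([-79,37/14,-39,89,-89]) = [-89,-79,-39,37/14,89]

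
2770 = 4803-2033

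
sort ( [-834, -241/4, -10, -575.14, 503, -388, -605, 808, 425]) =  [-834, -605, -575.14, -388, -241/4, -10, 425, 503, 808]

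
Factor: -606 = -1*2^1*3^1*101^1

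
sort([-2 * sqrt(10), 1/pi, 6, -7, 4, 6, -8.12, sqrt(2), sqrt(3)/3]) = [-8.12, -7, -2 * sqrt(10), 1/pi, sqrt(3)/3, sqrt(2), 4, 6, 6]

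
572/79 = 7 + 19/79 ≈ 7.24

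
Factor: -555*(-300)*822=2^3*3^3*5^3*37^1*137^1=136863000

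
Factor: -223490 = -1*2^1*5^1*22349^1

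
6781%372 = 85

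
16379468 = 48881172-32501704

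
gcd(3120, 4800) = 240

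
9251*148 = 1369148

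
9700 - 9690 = 10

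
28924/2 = 14462 = 14462.00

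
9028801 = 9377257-348456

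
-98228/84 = -1169 - 8/21 ≈ -1169.38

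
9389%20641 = 9389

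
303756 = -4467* (-68) 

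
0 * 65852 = 0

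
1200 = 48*25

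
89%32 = 25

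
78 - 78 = 0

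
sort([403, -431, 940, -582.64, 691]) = [-582.64, -431, 403, 691, 940]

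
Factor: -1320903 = -1*3^2*146767^1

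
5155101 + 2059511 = 7214612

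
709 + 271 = 980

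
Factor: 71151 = 3^1 * 37^1 * 641^1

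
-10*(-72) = 720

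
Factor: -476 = -1*2^2*7^1*17^1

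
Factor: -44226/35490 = -1*3^4*5^(-1)*13^(-1) = -81/65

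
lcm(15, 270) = 270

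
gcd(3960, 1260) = 180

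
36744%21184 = 15560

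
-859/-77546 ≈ 0.0111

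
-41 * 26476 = -1085516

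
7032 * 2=14064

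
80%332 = 80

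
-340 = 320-660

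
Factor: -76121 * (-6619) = 163^1 * 467^1 * 6619^1 = 503844899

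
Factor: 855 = 3^2*5^1*19^1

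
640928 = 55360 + 585568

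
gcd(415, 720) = 5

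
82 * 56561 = 4638002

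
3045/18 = 1015/6 ≈ 169.17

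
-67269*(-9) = 605421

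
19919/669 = 29 + 518/669 ≈ 29.77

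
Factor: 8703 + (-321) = 2^1 * 3^1 * 11^1 * 127^1 = 8382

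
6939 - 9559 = -2620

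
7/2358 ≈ 0.00297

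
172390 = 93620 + 78770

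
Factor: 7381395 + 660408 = 3^1 * 7^1 * 11^1 * 31^1 * 1123^1 = 8041803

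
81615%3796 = 1899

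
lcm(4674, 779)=4674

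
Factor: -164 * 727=-1 * 2^2 * 41^1 * 727^1=-119228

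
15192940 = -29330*(-518)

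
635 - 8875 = -8240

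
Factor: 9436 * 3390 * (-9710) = -1 * 2^4 * 3^1 * 5^2 * 7^1 * 113^1 * 337^1 * 971^1 = -310603868400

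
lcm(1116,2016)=62496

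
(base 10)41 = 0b101001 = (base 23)1i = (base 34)17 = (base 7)56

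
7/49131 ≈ 0.000142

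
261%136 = 125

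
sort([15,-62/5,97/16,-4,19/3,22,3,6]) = [-62/5,-4,3,6,97/16,19/3,15,22]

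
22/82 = 11/41 ≈ 0.268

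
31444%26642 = 4802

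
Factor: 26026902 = 2^1*3^2*11^1*131449^1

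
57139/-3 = -19046 - 1/3 ≈ -19046.33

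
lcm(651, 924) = 28644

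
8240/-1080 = -7 - 17/27 ≈ -7.63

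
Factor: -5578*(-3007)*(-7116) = -1*2^3*3^1*31^1*97^1*593^1*2789^1 = -119356995336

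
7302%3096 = 1110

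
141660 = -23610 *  (-6) 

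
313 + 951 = 1264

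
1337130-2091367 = -754237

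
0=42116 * 0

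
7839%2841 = 2157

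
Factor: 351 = 3^3 * 13^1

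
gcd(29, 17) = 1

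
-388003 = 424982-812985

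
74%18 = 2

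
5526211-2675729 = 2850482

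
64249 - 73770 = -9521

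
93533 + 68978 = 162511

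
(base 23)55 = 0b1111000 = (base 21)5f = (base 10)120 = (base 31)3r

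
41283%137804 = 41283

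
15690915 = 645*24327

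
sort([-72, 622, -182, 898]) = [-182, -72, 622, 898]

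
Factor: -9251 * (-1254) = 2^1 * 3^1 * 11^2 * 19^1 * 29^2 = 11600754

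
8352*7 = 58464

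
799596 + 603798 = 1403394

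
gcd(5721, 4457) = 1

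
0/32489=0=0.00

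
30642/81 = 378 + 8/27≈378.30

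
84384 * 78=6581952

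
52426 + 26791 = 79217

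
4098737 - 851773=3246964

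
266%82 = 20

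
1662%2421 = 1662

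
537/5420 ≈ 0.0991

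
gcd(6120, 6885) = 765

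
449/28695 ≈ 0.0156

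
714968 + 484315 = 1199283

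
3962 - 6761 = -2799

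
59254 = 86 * 689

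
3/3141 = 1/1047 ≈ 0.000955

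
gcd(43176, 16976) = 8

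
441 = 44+397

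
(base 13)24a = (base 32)cg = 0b110010000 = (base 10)400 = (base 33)c4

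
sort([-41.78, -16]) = [-41.78, -16]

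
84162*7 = 589134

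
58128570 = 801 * 72570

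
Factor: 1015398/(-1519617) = -1*2^1*3^1*11^(-1)*19^1*2969^1*46049^(-1) = -338466/506539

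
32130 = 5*6426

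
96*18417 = 1768032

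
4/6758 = 2/3379 ≈ 0.000592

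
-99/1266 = -33/422 ≈ -0.0782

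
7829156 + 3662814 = 11491970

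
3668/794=4 + 246/397 ≈ 4.62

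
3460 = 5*692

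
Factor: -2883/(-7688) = 2^(-3) * 3^1 = 3/8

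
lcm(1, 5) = 5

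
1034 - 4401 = -3367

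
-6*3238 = -19428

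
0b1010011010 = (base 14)358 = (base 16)29a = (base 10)666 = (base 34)jk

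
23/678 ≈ 0.0339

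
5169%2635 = 2534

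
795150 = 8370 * 95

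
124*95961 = 11899164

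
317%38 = 13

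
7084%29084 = 7084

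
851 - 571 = 280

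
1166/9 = 129 + 5/9 ≈ 129.56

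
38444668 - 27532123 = 10912545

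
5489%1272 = 401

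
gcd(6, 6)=6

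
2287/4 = 571 + 3/4 = 571.75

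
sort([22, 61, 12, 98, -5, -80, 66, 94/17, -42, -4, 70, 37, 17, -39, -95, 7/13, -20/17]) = [-95, -80, -42, -39, -5, -4, -20/17, 7/13, 94/17, 12, 17, 22, 37, 61, 66, 70, 98]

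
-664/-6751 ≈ 0.0984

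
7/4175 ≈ 0.00168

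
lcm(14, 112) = 112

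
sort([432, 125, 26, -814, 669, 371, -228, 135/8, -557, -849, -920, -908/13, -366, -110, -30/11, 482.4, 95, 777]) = [-920, -849, -814, -557, -366, -228, -110, -908/13, -30/11, 135/8, 26, 95, 125, 371, 432, 482.4, 669, 777]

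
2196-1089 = 1107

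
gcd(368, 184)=184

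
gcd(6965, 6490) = 5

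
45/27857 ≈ 0.00162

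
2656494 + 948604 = 3605098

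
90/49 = 1 + 41/49 ≈ 1.84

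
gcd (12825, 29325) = 75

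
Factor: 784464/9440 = 2^ (-1)*3^1*5^ (-1)*277^1 = 831/10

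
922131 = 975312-53181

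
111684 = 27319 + 84365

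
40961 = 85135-44174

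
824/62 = 412/31 ≈ 13.29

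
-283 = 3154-3437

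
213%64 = 21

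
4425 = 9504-5079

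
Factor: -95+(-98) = -1 * 193^1 = -193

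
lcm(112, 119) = 1904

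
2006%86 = 28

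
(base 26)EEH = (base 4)2121311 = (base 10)9845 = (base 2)10011001110101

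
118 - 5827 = -5709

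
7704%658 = 466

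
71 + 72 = 143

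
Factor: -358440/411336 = -1*3^(-1)*5^1*103^1*197^(-1) = -515/591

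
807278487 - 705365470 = 101913017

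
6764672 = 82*82496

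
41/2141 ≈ 0.0191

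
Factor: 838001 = 599^1 * 1399^1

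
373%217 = 156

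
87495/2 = 43747 + 1/2 = 43747.50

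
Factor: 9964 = 2^2*47^1*53^1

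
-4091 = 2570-6661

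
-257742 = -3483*74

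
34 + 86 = 120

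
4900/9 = 544 + 4/9 ≈ 544.44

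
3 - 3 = 0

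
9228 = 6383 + 2845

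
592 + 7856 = 8448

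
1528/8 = 191 = 191.00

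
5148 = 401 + 4747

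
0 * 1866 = 0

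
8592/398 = 4296/199 ≈ 21.59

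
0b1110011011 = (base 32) sr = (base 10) 923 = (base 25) 1bn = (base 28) 14r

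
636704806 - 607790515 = 28914291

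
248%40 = 8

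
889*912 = 810768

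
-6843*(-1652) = 11304636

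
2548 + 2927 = 5475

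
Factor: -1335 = -1*3^1*5^1*89^1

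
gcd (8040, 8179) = 1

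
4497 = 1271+3226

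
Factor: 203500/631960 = 2^ (-1) * 5^2 * 7^ (-1) * 11^1 * 61^ (-1) = 275/854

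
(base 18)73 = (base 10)129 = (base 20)69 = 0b10000001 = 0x81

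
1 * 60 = 60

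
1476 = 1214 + 262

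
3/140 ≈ 0.0214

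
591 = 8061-7470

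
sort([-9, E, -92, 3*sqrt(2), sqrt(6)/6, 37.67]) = [-92, -9, sqrt(6)/6, E, 3*sqrt(2), 37.67]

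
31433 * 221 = 6946693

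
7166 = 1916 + 5250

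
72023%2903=2351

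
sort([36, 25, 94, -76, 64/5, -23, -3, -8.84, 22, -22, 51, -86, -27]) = [-86, -76, -27, -23, -22, -8.84, -3, 64/5, 22, 25, 36, 51, 94]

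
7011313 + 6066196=13077509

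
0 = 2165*0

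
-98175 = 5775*(-17)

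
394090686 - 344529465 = 49561221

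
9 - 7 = 2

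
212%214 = 212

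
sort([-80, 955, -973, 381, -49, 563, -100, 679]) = [-973, -100, -80, -49, 381, 563, 679, 955]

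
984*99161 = 97574424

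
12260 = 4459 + 7801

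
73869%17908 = 2237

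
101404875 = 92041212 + 9363663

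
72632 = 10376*7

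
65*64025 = 4161625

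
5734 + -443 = 5291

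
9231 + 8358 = 17589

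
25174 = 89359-64185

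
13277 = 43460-30183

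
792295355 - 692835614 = 99459741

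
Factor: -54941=-1*54941^1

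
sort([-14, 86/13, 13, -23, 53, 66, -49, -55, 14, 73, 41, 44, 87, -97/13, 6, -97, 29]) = [-97, -55, -49, -23, -14, -97/13, 6, 86/13, 13, 14, 29, 41, 44, 53, 66, 73, 87]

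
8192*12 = 98304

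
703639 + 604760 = 1308399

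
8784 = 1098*8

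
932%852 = 80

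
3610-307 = 3303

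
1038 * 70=72660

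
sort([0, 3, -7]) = [-7, 0, 3]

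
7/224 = 1/32 ≈ 0.0313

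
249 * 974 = 242526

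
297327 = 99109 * 3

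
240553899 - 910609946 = -670056047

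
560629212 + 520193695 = 1080822907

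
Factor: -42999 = -1*3^1*11^1*1303^1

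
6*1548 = 9288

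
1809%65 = 54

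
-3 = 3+-6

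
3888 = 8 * 486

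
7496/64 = 937/8 ≈ 117.13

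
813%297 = 219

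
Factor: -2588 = -1*2^2*647^1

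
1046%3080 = 1046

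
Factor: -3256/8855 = -1*2^3*5^(-1)*7^(-1)*23^(-1)*37^1 = -296/805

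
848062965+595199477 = 1443262442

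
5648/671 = 8+280/671 ≈ 8.42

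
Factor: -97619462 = -1*2^1*71^1*687461^1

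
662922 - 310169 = 352753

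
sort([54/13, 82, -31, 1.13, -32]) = [-32, -31, 1.13, 54/13, 82]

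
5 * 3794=18970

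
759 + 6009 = 6768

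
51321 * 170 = 8724570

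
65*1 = 65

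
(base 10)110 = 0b1101110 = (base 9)132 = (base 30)3k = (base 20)5a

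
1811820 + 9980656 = 11792476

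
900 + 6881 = 7781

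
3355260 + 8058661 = 11413921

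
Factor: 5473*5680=2^4*5^1*13^1*71^1*421^1=31086640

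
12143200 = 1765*6880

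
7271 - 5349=1922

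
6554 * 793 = 5197322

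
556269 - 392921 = 163348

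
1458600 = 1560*935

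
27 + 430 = 457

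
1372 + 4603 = 5975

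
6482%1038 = 254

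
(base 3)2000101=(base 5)21333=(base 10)1468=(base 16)5bc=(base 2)10110111100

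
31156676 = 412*75623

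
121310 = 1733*70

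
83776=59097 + 24679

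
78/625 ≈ 0.125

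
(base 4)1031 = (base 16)4d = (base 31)2f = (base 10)77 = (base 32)2d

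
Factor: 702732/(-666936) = -1 * 2^(-1) * 3^(-1) * 59^(-1) * 373^1 = -373/354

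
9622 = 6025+3597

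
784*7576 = 5939584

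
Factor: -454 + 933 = 479^1 = 479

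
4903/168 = 29 + 31/168 ≈ 29.18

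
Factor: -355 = -1*5^1*71^1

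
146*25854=3774684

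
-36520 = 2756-39276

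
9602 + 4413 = 14015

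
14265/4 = 3566 + 1/4 = 3566.25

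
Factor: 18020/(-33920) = -1*2^(-5)*17^1 = -17/32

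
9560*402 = 3843120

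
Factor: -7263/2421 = -1 * 3^1 = -3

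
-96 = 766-862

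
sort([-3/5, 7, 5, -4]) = [-4, -3/5, 5, 7]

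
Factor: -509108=-1 * 2^2 * 127277^1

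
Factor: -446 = -1 * 2^1 * 223^1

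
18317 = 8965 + 9352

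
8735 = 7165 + 1570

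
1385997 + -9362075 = -7976078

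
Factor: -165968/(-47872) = 2^(-4)*17^(-1)*23^1*41^1 = 943/272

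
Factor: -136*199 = -1*2^3*17^1*199^1 = -27064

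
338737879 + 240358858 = 579096737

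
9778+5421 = 15199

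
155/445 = 31/89 ≈ 0.348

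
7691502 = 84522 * 91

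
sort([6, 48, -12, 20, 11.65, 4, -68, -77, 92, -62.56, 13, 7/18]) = [-77, -68, -62.56, -12, 7/18, 4, 6, 11.65, 13, 20, 48, 92]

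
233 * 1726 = 402158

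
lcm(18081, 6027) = 18081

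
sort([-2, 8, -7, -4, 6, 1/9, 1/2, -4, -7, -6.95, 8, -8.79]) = [-8.79, -7, -7, -6.95, -4, -4, -2, 1/9, 1/2, 6, 8, 8]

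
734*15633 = 11474622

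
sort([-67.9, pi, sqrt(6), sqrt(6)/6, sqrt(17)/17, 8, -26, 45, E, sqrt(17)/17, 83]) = [-67.9, -26, sqrt(17)/17, sqrt(17)/17, sqrt(6)/6, sqrt(6), E, pi, 8, 45, 83]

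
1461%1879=1461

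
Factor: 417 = 3^1*139^1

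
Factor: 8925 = 3^1 * 5^2 * 7^1 * 17^1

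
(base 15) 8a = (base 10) 130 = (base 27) 4m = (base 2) 10000010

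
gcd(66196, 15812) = 268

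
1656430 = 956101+700329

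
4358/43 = 101 + 15/43 ≈ 101.35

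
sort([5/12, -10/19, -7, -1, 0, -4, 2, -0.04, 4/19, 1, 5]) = [-7, -4, -1, -10/19, -0.04, 0, 4/19, 5/12, 1, 2, 5]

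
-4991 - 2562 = -7553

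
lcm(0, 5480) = 0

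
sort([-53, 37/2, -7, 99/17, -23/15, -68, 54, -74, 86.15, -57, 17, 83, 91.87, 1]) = [-74, -68, -57, -53, -7, -23/15, 1, 99/17, 17, 37/2, 54, 83, 86.15, 91.87]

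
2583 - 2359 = 224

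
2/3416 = 1/1708 ≈ 0.000585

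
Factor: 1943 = 29^1*67^1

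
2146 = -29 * (-74)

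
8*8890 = 71120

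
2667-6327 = -3660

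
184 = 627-443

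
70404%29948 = 10508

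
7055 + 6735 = 13790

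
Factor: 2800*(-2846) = -1*2^5*5^2*7^1*1423^1 = -7968800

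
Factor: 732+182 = 2^1*457^1 = 914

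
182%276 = 182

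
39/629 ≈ 0.0620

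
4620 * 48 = 221760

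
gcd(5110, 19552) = 2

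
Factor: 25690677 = 3^1*8563559^1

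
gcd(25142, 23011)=1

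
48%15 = 3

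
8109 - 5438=2671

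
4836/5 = 967 + 1/5 = 967.20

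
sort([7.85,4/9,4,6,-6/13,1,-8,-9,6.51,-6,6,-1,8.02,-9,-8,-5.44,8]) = [-9,-9,-8,-8,-6,-5.44,-1,-6/13,4/9,1,4,6,6,6.51,7.85,8,8.02]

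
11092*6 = 66552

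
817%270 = 7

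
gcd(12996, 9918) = 342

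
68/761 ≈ 0.0894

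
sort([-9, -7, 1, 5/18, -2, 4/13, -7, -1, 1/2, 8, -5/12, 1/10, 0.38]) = [-9, -7, -7, -2, -1, -5/12, 1/10, 5/18, 4/13, 0.38, 1/2, 1, 8]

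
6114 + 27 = 6141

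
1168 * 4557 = 5322576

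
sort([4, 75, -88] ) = [-88, 4, 75] 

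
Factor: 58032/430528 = 2^ (-2)*3^2*7^ (-1)*13^1*31^ (-1) = 117/868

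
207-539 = -332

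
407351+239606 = 646957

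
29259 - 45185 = -15926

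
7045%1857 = 1474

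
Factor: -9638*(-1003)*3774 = 2^2*3^1*17^2*37^1*59^1*61^1*79^1 = 36482933436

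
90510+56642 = 147152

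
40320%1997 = 380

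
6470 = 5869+601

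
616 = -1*(-616)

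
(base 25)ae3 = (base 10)6603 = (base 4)1213023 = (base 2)1100111001011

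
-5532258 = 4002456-9534714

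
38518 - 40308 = -1790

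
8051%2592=275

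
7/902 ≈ 0.00776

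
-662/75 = -8 - 62/75 ≈ -8.83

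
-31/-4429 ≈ 0.00700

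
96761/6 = 16126 + 5/6≈16126.83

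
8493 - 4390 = 4103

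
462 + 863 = 1325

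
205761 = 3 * 68587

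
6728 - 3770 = 2958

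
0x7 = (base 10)7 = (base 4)13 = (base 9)7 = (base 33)7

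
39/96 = 13/32 ≈ 0.406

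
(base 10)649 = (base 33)jm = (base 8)1211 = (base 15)2d4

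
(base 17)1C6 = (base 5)3444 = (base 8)763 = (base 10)499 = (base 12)357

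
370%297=73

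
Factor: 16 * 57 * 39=2^4 * 3^2 * 13^1 * 19^1=35568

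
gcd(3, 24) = 3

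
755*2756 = 2080780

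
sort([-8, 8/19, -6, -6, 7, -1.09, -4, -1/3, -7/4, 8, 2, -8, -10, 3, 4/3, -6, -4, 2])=[-10, -8, -8, -6, -6, -6, -4, -4, -7/4, -1.09, -1/3, 8/19, 4/3, 2, 2, 3, 7, 8]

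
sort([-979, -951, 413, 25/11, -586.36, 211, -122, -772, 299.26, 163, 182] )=[-979, -951, -772, -586.36, -122, 25/11, 163, 182, 211, 299.26, 413] 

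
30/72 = 5/12 ≈ 0.417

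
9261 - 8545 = 716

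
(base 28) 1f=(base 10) 43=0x2b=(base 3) 1121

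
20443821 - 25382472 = -4938651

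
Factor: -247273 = -1 * 13^1 * 23^1 * 827^1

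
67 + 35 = 102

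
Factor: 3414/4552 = 2^(-2) * 3^1 = 3/4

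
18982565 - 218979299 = -199996734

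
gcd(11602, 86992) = 2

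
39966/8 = 4995 + 3/4 = 4995.75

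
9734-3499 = 6235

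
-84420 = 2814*(-30) 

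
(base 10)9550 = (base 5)301200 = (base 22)jg2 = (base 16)254e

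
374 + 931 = 1305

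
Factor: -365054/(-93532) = 2^(-1) * 67^(-1) * 523^1 = 523/134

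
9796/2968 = 2449/742 ≈ 3.30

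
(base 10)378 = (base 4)11322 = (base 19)10h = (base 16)17a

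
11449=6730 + 4719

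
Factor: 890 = 2^1*5^1*89^1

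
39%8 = 7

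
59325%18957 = 2454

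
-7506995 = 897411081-904918076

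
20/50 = 2/5 = 0.40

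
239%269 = 239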